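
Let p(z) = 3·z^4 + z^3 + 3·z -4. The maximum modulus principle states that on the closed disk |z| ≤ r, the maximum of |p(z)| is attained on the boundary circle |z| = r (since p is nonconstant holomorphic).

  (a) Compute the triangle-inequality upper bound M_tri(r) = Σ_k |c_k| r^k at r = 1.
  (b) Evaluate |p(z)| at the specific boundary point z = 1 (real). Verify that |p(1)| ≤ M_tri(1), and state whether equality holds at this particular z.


Coefficients: c_0 = -4, c_1 = 3, c_2 = 0, c_3 = 1, c_4 = 3. Radius r = 1.
Part (a). Triangle bound: M_tri(r) = Σ_k |c_k| r^k
  = |-4|·1^0 + |3|·1^1 + |0|·1^2 + |1|·1^3 + |3|·1^4
  = 4 + 3 + 0 + 1 + 3 = 11.
This bounds M(r) := max_{|z|=r} |p(z)| from above; equality holds iff all terms c_k z^k can be made to align in phase at a single z on |z|=r.
Part (b). At z = 1 (real, on the circle |z| = r):
  p(1) = (-4)·1^0 + (3)·1^1 + (0)·1^2 + (1)·1^3 + (3)·1^4 = 3.
  |p(1)| = 3.
Check: |p(1)| = 3 ≤ 11 = M_tri(1). ✓ Equality does not hold at z = 1 (the coefficients have mixed signs, so the terms do not all align in phase there).

M_tri(1) = 11; |p(1)| = 3; equality at z=1: no.


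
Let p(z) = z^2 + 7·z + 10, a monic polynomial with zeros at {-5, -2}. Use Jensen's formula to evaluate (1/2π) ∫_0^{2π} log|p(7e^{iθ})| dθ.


Zeros: -5, -2; r = 7.
Inside |z| < r: -5, -2. Outside (|z| ≥ r): ∅.
p(0) = 10, so log|p(0)| = log(10) = 2.3026.
Apply Jensen: I(r) = log|p(0)| + Σ_k log(r/|z_k|), summed over zeros inside |z| < r.
  log(r/|z_k|) for z_k = -5: log(7/5) = 0.3365
  log(r/|z_k|) for z_k = -2: log(7/2) = 1.2528
Sum over inside zeros: 1.5892.
I(r) = log|p(0)| + (inside sum) = 2.3026 + 1.5892 = 3.8918.
Closed form (all zeros inside, monic): I(r) = n·log(r) = 2·log(7) = 3.8918. ✓

I(r) ≈ 3.8918.


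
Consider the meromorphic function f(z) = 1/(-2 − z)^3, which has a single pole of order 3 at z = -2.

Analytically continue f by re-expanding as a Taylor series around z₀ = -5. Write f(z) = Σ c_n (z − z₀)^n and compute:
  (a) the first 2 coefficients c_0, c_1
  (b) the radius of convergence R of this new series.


Let w = z − z₀, so z = z₀ + w.
Then -2 − z = -2 − (z₀ + w) = (-2 − z₀) − w = 3 − w.
f(z) = 1/(3 − w)^3 = (1/(3)^3) · (1 − w/(3))^{−3}.
By the binomial series (1−u)^{−3} = Σ_{n≥0} C(n+2, 2) u^n for |u|<1, with u = w/(3):
  c_n = C(n+2, 2) / (3)^(n+3).
  c_0 = 1/(3)^3 = 1/27.
  c_1 = 3/(3)^4 = 1/27.
The series is valid for |w/d| < 1, i.e. |z − z₀| < |d|.
Radius of convergence: R = |-2 − z₀| = |3| = 3 (distance from z₀ to the singularity z = -2).

c_0 = 1/27, c_1 = 1/27; R = 3.


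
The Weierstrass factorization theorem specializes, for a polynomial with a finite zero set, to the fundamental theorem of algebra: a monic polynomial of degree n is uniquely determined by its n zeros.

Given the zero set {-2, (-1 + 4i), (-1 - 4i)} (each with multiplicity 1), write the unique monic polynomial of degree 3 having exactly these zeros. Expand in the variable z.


The polynomial is p(z) = ∏_{α ∈ S} (z − α), where S = {-2, (-1 + 4i), (-1 - 4i)}.
Expanding the product yields: p(z) = z^3 + 4·z^2 + 21·z + 34.
Note conjugate pairs combine to real quadratics: (z − (-1+4i))(z − (-1−4i)) = z² + 2z + 17.
The resulting polynomial has degree 3 and real coefficients as required.

p(z) = z^3 + 4·z^2 + 21·z + 34.


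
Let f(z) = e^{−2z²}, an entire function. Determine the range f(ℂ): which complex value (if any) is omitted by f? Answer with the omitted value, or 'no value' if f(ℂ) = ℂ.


Little Picard bounds the complement of f(ℂ) to at most one point.
The exponent g(z) = −2z² is a nonconstant polynomial, hence surjective onto ℂ. So e^{g(z)} takes every value in {e^w : w ∈ ℂ} = ℂ ∖ {0}. Adding 0 shifts the range to ℂ ∖ {0}. f omits exactly 0.

Omitted value: 0.


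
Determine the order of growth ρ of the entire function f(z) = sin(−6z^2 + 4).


Write sin(w) = (e^{iw} ± e^{−iw})/(2 or 2i), so |sin(w)| ≤ e^{|w|}. With w = −6z^2 + 4, |w| ≤ 6r^2 + 4 on |z|=r, giving M(r) ≤ e^{6r^2 + 4} and ρ ≤ 2. For the lower bound, choose z on |z|=r with -6z^2 purely imaginary of modulus 6r^2; then |sin(−6z^2 + 4)| grows like e^{6r^2}/2, so ρ ≥ 2. Hence ρ = 2.
Therefore ρ = 2.

Order ρ = 2.


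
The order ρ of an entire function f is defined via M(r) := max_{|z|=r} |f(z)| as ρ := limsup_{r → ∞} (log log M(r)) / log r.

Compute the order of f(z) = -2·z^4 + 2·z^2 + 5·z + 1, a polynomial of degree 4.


|f(z)| ≤ Σ|c_k|·r^k = O(r^4) as r → ∞. Polynomial growth is O(e^{r^ε}) for every ε > 0 (since r^4/e^{r^ε} → 0), so ρ ≤ ε for all ε > 0, i.e. ρ = 0. Every nonconstant polynomial has order 0.
Therefore ρ = 0.

Order ρ = 0.


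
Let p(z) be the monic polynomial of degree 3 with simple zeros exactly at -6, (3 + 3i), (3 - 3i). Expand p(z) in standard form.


The polynomial is p(z) = ∏_{α ∈ S} (z − α), where S = {-6, (3 + 3i), (3 - 3i)}.
Expanding the product yields: p(z) = z^3 -18·z + 108.
Note conjugate pairs combine to real quadratics: (z − (3+3i))(z − (3−3i)) = z² − 6z + 18.
The resulting polynomial has degree 3 and real coefficients as required.

p(z) = z^3 -18·z + 108.


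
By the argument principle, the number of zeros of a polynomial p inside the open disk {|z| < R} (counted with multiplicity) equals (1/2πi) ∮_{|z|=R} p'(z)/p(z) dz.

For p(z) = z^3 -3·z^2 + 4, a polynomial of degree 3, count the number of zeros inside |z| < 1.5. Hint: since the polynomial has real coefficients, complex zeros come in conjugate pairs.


The zeros of p are: -1, 2, 2.
Their magnitudes are: 1, 2, 2.
Zeros with |z| < R = 1.5: -1.
Count = 1.
By the argument principle, (1/2πi) ∮_{|z|=R} p'(z)/p(z) dz equals exactly this count.

Number of zeros inside |z| < 1.5: 1.


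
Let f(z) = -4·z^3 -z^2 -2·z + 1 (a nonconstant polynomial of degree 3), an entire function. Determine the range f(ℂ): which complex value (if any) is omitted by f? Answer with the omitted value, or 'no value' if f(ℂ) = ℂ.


Little Picard bounds the complement of f(ℂ) to at most one point.
For every w ∈ ℂ, the equation p(z) − w = 0 is a nonconstant polynomial in z and hence has at least one root by the fundamental theorem of algebra. So p is surjective onto ℂ, omitting no value.

Omitted value: no value.


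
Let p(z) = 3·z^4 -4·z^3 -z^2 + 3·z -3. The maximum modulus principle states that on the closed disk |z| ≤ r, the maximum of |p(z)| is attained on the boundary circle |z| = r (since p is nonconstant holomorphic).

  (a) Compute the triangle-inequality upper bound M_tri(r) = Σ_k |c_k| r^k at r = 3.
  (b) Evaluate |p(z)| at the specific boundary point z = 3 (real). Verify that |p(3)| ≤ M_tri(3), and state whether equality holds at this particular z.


Coefficients: c_0 = -3, c_1 = 3, c_2 = -1, c_3 = -4, c_4 = 3. Radius r = 3.
Part (a). Triangle bound: M_tri(r) = Σ_k |c_k| r^k
  = |-3|·3^0 + |3|·3^1 + |-1|·3^2 + |-4|·3^3 + |3|·3^4
  = 3 + 9 + 9 + 108 + 243 = 372.
This bounds M(r) := max_{|z|=r} |p(z)| from above; equality holds iff all terms c_k z^k can be made to align in phase at a single z on |z|=r.
Part (b). At z = 3 (real, on the circle |z| = r):
  p(3) = (-3)·3^0 + (3)·3^1 + (-1)·3^2 + (-4)·3^3 + (3)·3^4 = 132.
  |p(3)| = 132.
Check: |p(3)| = 132 ≤ 372 = M_tri(3). ✓ Equality does not hold at z = 3 (the coefficients have mixed signs, so the terms do not all align in phase there).

M_tri(3) = 372; |p(3)| = 132; equality at z=3: no.


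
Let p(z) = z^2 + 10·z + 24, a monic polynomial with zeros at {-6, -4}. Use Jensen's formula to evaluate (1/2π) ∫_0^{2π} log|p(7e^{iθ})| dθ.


Zeros: -6, -4; r = 7.
Inside |z| < r: -6, -4. Outside (|z| ≥ r): ∅.
p(0) = 24, so log|p(0)| = log(24) = 3.1781.
Apply Jensen: I(r) = log|p(0)| + Σ_k log(r/|z_k|), summed over zeros inside |z| < r.
  log(r/|z_k|) for z_k = -6: log(7/6) = 0.1542
  log(r/|z_k|) for z_k = -4: log(7/4) = 0.5596
Sum over inside zeros: 0.7138.
I(r) = log|p(0)| + (inside sum) = 3.1781 + 0.7138 = 3.8918.
Closed form (all zeros inside, monic): I(r) = n·log(r) = 2·log(7) = 3.8918. ✓

I(r) ≈ 3.8918.


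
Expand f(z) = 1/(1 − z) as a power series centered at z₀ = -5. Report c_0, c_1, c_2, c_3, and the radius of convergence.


Let w = z − z₀, so z = z₀ + w.
Then 1 − z = 1 − (z₀ + w) = (1 − z₀) − w = 6 − w.
f(z) = 1/(6 − w) = (1/(6)) · 1/(1 − w/(6)) = Σ_{n≥0} w^n / (6)^(n+1).
So c_n = 1/(6)^(n+1):
  c_0 = 1/(6)^1 = 1/6.
  c_1 = 1/(6)^2 = 1/36.
  c_2 = 1/(6)^3 = 1/216.
  c_3 = 1/(6)^4 = 1/1296.
The series is valid for |w/d| < 1, i.e. |z − z₀| < |d|.
Radius of convergence: R = |1 − z₀| = |6| = 6 (distance from z₀ to the singularity z = 1).

c_0 = 1/6, c_1 = 1/36, c_2 = 1/216, c_3 = 1/1296; R = 6.


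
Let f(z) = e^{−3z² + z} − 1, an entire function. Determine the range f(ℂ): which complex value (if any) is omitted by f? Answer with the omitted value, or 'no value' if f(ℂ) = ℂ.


Little Picard bounds the complement of f(ℂ) to at most one point.
The exponent g(z) = −3z² + z is a nonconstant polynomial, hence surjective onto ℂ. So e^{g(z)} takes every value in {e^w : w ∈ ℂ} = ℂ ∖ {0}. Adding -1 shifts the range to ℂ ∖ {-1}. f omits exactly -1.

Omitted value: -1.


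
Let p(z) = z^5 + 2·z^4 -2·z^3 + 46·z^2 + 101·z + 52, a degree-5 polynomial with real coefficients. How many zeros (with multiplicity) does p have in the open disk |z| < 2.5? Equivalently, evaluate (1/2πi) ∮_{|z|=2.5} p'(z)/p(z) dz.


The zeros of p are: -1, -4, (2 + 3i), (2 - 3i), -1.
Their magnitudes are: 1, 4, 3.606, 3.606, 1.
Zeros with |z| < R = 2.5: -1, -1.
Count = 2.
By the argument principle, (1/2πi) ∮_{|z|=R} p'(z)/p(z) dz equals exactly this count.

Number of zeros inside |z| < 2.5: 2.


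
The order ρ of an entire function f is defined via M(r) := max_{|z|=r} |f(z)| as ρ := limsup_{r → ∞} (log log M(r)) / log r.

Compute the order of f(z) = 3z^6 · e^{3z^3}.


M(r) = max_{|z|=r} |3|·|z|^6·|e^{3z^3}| = 3·r^6 · e^{3r^3} (the factors attain their maxima compatibly on |z|=r). Then log M(r) = log 3 + 6·log r + 3r^3, dominated by the last term, so log log M(r) ~ 3·log r. The polynomial factor 3z^6 contributes only a log r term and does not affect the order. ρ = 3.
Therefore ρ = 3.

Order ρ = 3.


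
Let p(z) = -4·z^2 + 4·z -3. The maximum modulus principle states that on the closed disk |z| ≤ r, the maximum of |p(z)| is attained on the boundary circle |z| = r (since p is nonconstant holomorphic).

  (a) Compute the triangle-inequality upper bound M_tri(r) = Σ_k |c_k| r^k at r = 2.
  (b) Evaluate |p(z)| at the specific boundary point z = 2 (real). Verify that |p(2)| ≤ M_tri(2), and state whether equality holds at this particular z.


Coefficients: c_0 = -3, c_1 = 4, c_2 = -4. Radius r = 2.
Part (a). Triangle bound: M_tri(r) = Σ_k |c_k| r^k
  = |-3|·2^0 + |4|·2^1 + |-4|·2^2
  = 3 + 8 + 16 = 27.
This bounds M(r) := max_{|z|=r} |p(z)| from above; equality holds iff all terms c_k z^k can be made to align in phase at a single z on |z|=r.
Part (b). At z = 2 (real, on the circle |z| = r):
  p(2) = (-3)·2^0 + (4)·2^1 + (-4)·2^2 = -11.
  |p(2)| = 11.
Check: |p(2)| = 11 ≤ 27 = M_tri(2). ✓ Equality does not hold at z = 2 (the coefficients have mixed signs, so the terms do not all align in phase there).

M_tri(2) = 27; |p(2)| = 11; equality at z=2: no.


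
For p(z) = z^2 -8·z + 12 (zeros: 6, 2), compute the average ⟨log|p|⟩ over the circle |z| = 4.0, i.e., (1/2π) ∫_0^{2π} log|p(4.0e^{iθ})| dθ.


Zeros: 2, 6; r = 4.0.
Inside |z| < r: 2. Outside (|z| ≥ r): 6.
p(0) = 12, so log|p(0)| = log(12) = 2.4849.
Apply Jensen: I(r) = log|p(0)| + Σ_k log(r/|z_k|), summed over zeros inside |z| < r.
  log(r/|z_k|) for z_k = 2: log(4.0/2) = 0.6931
  Outside zeros (6) contribute nothing to the Jensen sum.
Sum over inside zeros: 0.6931.
I(r) = log|p(0)| + (inside sum) = 2.4849 + 0.6931 = 3.1781.
Note: since some zeros are outside |z| ≤ r, the simplified n·log(r) form does NOT apply — only the inside zeros contribute.

I(r) ≈ 3.1781.


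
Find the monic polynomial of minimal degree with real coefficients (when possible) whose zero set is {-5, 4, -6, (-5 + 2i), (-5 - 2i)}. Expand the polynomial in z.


The polynomial is p(z) = ∏_{α ∈ S} (z − α), where S = {-5, 4, -6, (-5 + 2i), (-5 - 2i)}.
Expanding the product yields: p(z) = z^5 + 17·z^4 + 85·z^3 -57·z^2 -1606·z -3480.
Note conjugate pairs combine to real quadratics: (z − (-5+2i))(z − (-5−2i)) = z² + 10z + 29.
The resulting polynomial has degree 5 and real coefficients as required.

p(z) = z^5 + 17·z^4 + 85·z^3 -57·z^2 -1606·z -3480.


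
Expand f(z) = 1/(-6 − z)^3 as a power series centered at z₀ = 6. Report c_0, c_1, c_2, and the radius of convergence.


Let w = z − z₀, so z = z₀ + w.
Then -6 − z = -6 − (z₀ + w) = (-6 − z₀) − w = -12 − w.
f(z) = 1/(-12 − w)^3 = (1/(-12)^3) · (1 − w/(-12))^{−3}.
By the binomial series (1−u)^{−3} = Σ_{n≥0} C(n+2, 2) u^n for |u|<1, with u = w/(-12):
  c_n = C(n+2, 2) / (-12)^(n+3).
  c_0 = 1/(-12)^3 = -1/1728.
  c_1 = 3/(-12)^4 = 1/6912.
  c_2 = 6/(-12)^5 = -1/41472.
The series is valid for |w/d| < 1, i.e. |z − z₀| < |d|.
Radius of convergence: R = |-6 − z₀| = |-12| = 12 (distance from z₀ to the singularity z = -6).

c_0 = -1/1728, c_1 = 1/6912, c_2 = -1/41472; R = 12.


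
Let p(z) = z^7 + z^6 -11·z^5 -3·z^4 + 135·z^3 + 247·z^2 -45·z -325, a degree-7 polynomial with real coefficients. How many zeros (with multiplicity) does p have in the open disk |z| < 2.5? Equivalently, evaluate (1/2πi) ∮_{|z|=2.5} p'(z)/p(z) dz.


The zeros of p are: (-2 + 1i), (-2 - 1i), 1, (-2 + 1i), (-2 - 1i), (3 + 2i), (3 - 2i).
Their magnitudes are: 2.236, 2.236, 1, 2.236, 2.236, 3.606, 3.606.
Zeros with |z| < R = 2.5: (-2 + 1i), (-2 - 1i), 1, (-2 + 1i), (-2 - 1i).
Count = 5.
By the argument principle, (1/2πi) ∮_{|z|=R} p'(z)/p(z) dz equals exactly this count.

Number of zeros inside |z| < 2.5: 5.


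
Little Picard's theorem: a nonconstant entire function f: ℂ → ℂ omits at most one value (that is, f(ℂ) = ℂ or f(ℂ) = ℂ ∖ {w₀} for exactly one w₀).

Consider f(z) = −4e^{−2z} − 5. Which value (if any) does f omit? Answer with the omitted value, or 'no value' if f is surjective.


Little Picard bounds the complement of f(ℂ) to at most one point.
e^{−2z} is never zero on ℂ, so -4·e^{−2z} takes every value in ℂ ∖ {0}. Adding -5 shifts the range to ℂ ∖ {-5}. Thus f omits exactly the value -5.

Omitted value: -5.


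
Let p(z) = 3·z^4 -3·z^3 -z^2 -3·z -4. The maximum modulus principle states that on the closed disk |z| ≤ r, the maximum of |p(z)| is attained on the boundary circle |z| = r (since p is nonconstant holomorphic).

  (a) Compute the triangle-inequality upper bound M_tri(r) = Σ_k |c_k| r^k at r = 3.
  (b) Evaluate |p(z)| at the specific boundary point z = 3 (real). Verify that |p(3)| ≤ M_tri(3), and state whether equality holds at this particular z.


Coefficients: c_0 = -4, c_1 = -3, c_2 = -1, c_3 = -3, c_4 = 3. Radius r = 3.
Part (a). Triangle bound: M_tri(r) = Σ_k |c_k| r^k
  = |-4|·3^0 + |-3|·3^1 + |-1|·3^2 + |-3|·3^3 + |3|·3^4
  = 4 + 9 + 9 + 81 + 243 = 346.
This bounds M(r) := max_{|z|=r} |p(z)| from above; equality holds iff all terms c_k z^k can be made to align in phase at a single z on |z|=r.
Part (b). At z = 3 (real, on the circle |z| = r):
  p(3) = (-4)·3^0 + (-3)·3^1 + (-1)·3^2 + (-3)·3^3 + (3)·3^4 = 140.
  |p(3)| = 140.
Check: |p(3)| = 140 ≤ 346 = M_tri(3). ✓ Equality does not hold at z = 3 (the coefficients have mixed signs, so the terms do not all align in phase there).

M_tri(3) = 346; |p(3)| = 140; equality at z=3: no.


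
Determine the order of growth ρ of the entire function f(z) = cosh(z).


cosh(w) is a linear combination of e^{iw} and e^{−iw} (or e^w, e^{−w} in the hyperbolic case), so |cosh(w)| ≤ e^{|w|}. With w = z, |w| ≤ 1|z| + 0 = 1r + 0 on |z| = r, giving M(r) ≤ e^{1r + 0}, so ρ ≤ 1. On a suitable ray (z = it for sin/cos; z = t for sinh/cosh, t real → ∞), |cosh(z)| grows like e^{1|t|}/2, so ρ ≥ 1. Hence ρ = 1.
Therefore ρ = 1.

Order ρ = 1.


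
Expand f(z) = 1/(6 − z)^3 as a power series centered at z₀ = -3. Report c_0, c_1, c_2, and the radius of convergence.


Let w = z − z₀, so z = z₀ + w.
Then 6 − z = 6 − (z₀ + w) = (6 − z₀) − w = 9 − w.
f(z) = 1/(9 − w)^3 = (1/(9)^3) · (1 − w/(9))^{−3}.
By the binomial series (1−u)^{−3} = Σ_{n≥0} C(n+2, 2) u^n for |u|<1, with u = w/(9):
  c_n = C(n+2, 2) / (9)^(n+3).
  c_0 = 1/(9)^3 = 1/729.
  c_1 = 3/(9)^4 = 1/2187.
  c_2 = 6/(9)^5 = 2/19683.
The series is valid for |w/d| < 1, i.e. |z − z₀| < |d|.
Radius of convergence: R = |6 − z₀| = |9| = 9 (distance from z₀ to the singularity z = 6).

c_0 = 1/729, c_1 = 1/2187, c_2 = 2/19683; R = 9.


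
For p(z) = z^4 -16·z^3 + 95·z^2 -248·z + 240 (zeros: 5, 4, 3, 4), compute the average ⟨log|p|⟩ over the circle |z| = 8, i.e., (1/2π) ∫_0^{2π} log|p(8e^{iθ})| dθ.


Zeros: 3, 4, 4, 5; r = 8.
Inside |z| < r: 3, 4, 4, 5. Outside (|z| ≥ r): ∅.
p(0) = 240, so log|p(0)| = log(240) = 5.4806.
Apply Jensen: I(r) = log|p(0)| + Σ_k log(r/|z_k|), summed over zeros inside |z| < r.
  log(r/|z_k|) for z_k = 5: log(8/5) = 0.4700
  log(r/|z_k|) for z_k = 4: log(8/4) = 0.6931
  log(r/|z_k|) for z_k = 3: log(8/3) = 0.9808
  log(r/|z_k|) for z_k = 4: log(8/4) = 0.6931
Sum over inside zeros: 2.8371.
I(r) = log|p(0)| + (inside sum) = 5.4806 + 2.8371 = 8.3178.
Closed form (all zeros inside, monic): I(r) = n·log(r) = 4·log(8) = 8.3178. ✓

I(r) ≈ 8.3178.


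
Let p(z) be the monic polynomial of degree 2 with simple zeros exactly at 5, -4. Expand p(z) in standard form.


The polynomial is p(z) = ∏_{α ∈ S} (z − α), where S = {5, -4}.
Expanding the product yields: p(z) = z^2 -z -20.
The resulting polynomial has degree 2 and real coefficients as required.

p(z) = z^2 -z -20.


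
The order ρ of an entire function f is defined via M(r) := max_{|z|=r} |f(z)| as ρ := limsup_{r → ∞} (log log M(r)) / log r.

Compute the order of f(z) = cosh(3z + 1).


cosh(w) is a linear combination of e^{iw} and e^{−iw} (or e^w, e^{−w} in the hyperbolic case), so |cosh(w)| ≤ e^{|w|}. With w = 3z + 1, |w| ≤ 3|z| + 1 = 3r + 1 on |z| = r, giving M(r) ≤ e^{3r + 1}, so ρ ≤ 1. On a suitable ray (z = it for sin/cos; z = t for sinh/cosh, t real → ∞), |cosh(3z + 1)| grows like e^{3|t|}/2, so ρ ≥ 1. Hence ρ = 1.
Therefore ρ = 1.

Order ρ = 1.


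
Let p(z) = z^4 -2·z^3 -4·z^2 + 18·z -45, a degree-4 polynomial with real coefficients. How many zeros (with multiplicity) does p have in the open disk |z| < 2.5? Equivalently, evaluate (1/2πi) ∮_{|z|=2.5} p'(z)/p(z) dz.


The zeros of p are: (1 + 2i), (1 - 2i), 3, -3.
Their magnitudes are: 2.236, 2.236, 3, 3.
Zeros with |z| < R = 2.5: (1 + 2i), (1 - 2i).
Count = 2.
By the argument principle, (1/2πi) ∮_{|z|=R} p'(z)/p(z) dz equals exactly this count.

Number of zeros inside |z| < 2.5: 2.


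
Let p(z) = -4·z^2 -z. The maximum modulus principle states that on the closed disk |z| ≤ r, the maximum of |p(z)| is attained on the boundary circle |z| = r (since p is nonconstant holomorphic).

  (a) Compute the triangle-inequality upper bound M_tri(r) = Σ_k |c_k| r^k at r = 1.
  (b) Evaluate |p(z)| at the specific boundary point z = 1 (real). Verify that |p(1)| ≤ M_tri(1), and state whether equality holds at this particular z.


Coefficients: c_0 = 0, c_1 = -1, c_2 = -4. Radius r = 1.
Part (a). Triangle bound: M_tri(r) = Σ_k |c_k| r^k
  = |0|·1^0 + |-1|·1^1 + |-4|·1^2
  = 0 + 1 + 4 = 5.
This bounds M(r) := max_{|z|=r} |p(z)| from above; equality holds iff all terms c_k z^k can be made to align in phase at a single z on |z|=r.
Part (b). At z = 1 (real, on the circle |z| = r):
  p(1) = (0)·1^0 + (-1)·1^1 + (-4)·1^2 = -5.
  |p(1)| = 5.
Since all nonzero coefficients share the same sign, |p(1)| = 5 = M_tri(1); the triangle bound is attained at z = 1, so in fact M(r) = 5.

M_tri(1) = 5; |p(1)| = 5; equality at z=1: yes.


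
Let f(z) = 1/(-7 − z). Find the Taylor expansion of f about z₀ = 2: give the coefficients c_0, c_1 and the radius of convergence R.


Let w = z − z₀, so z = z₀ + w.
Then -7 − z = -7 − (z₀ + w) = (-7 − z₀) − w = -9 − w.
f(z) = 1/(-9 − w) = (1/(-9)) · 1/(1 − w/(-9)) = Σ_{n≥0} w^n / (-9)^(n+1).
So c_n = 1/(-9)^(n+1):
  c_0 = 1/(-9)^1 = -1/9.
  c_1 = 1/(-9)^2 = 1/81.
The series is valid for |w/d| < 1, i.e. |z − z₀| < |d|.
Radius of convergence: R = |-7 − z₀| = |-9| = 9 (distance from z₀ to the singularity z = -7).

c_0 = -1/9, c_1 = 1/81; R = 9.


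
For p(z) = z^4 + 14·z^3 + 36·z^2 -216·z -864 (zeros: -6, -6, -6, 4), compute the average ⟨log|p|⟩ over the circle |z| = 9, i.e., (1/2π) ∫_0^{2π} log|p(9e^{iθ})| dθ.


Zeros: -6, -6, -6, 4; r = 9.
Inside |z| < r: -6, -6, -6, 4. Outside (|z| ≥ r): ∅.
p(0) = -864, so log|p(0)| = log(864) = 6.7616.
Apply Jensen: I(r) = log|p(0)| + Σ_k log(r/|z_k|), summed over zeros inside |z| < r.
  log(r/|z_k|) for z_k = -6: log(9/6) = 0.4055
  log(r/|z_k|) for z_k = -6: log(9/6) = 0.4055
  log(r/|z_k|) for z_k = -6: log(9/6) = 0.4055
  log(r/|z_k|) for z_k = 4: log(9/4) = 0.8109
Sum over inside zeros: 2.0273.
I(r) = log|p(0)| + (inside sum) = 6.7616 + 2.0273 = 8.7889.
Closed form (all zeros inside, monic): I(r) = n·log(r) = 4·log(9) = 8.7889. ✓

I(r) ≈ 8.7889.


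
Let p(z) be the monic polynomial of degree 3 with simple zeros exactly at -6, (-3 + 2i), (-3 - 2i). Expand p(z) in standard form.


The polynomial is p(z) = ∏_{α ∈ S} (z − α), where S = {-6, (-3 + 2i), (-3 - 2i)}.
Expanding the product yields: p(z) = z^3 + 12·z^2 + 49·z + 78.
Note conjugate pairs combine to real quadratics: (z − (-3+2i))(z − (-3−2i)) = z² + 6z + 13.
The resulting polynomial has degree 3 and real coefficients as required.

p(z) = z^3 + 12·z^2 + 49·z + 78.


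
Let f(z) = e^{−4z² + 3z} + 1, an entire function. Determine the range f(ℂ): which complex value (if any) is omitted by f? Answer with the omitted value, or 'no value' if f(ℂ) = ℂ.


Little Picard bounds the complement of f(ℂ) to at most one point.
The exponent g(z) = −4z² + 3z is a nonconstant polynomial, hence surjective onto ℂ. So e^{g(z)} takes every value in {e^w : w ∈ ℂ} = ℂ ∖ {0}. Adding 1 shifts the range to ℂ ∖ {1}. f omits exactly 1.

Omitted value: 1.


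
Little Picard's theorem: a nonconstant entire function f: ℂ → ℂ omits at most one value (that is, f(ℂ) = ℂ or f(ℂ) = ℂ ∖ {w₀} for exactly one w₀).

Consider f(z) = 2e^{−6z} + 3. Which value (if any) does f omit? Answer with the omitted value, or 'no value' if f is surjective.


Little Picard bounds the complement of f(ℂ) to at most one point.
e^{−6z} is never zero on ℂ, so 2·e^{−6z} takes every value in ℂ ∖ {0}. Adding 3 shifts the range to ℂ ∖ {3}. Thus f omits exactly the value 3.

Omitted value: 3.


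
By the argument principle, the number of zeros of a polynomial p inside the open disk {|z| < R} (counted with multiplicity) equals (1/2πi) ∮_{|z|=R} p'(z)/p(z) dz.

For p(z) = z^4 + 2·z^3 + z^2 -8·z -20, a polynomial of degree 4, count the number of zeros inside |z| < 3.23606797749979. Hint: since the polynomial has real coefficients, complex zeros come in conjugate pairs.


The zeros of p are: -2, 2, (-1 + 2i), (-1 - 2i).
Their magnitudes are: 2, 2, 2.236, 2.236.
Zeros with |z| < R = 3.23606797749979: -2, 2, (-1 + 2i), (-1 - 2i).
Count = 4.
By the argument principle, (1/2πi) ∮_{|z|=R} p'(z)/p(z) dz equals exactly this count.

Number of zeros inside |z| < 3.23606797749979: 4.


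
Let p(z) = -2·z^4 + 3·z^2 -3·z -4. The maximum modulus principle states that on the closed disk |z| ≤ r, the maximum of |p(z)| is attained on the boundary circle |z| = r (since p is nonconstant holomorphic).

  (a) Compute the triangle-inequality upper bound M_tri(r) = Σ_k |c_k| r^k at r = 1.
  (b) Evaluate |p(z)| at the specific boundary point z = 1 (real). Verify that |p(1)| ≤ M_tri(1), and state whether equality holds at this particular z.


Coefficients: c_0 = -4, c_1 = -3, c_2 = 3, c_3 = 0, c_4 = -2. Radius r = 1.
Part (a). Triangle bound: M_tri(r) = Σ_k |c_k| r^k
  = |-4|·1^0 + |-3|·1^1 + |3|·1^2 + |0|·1^3 + |-2|·1^4
  = 4 + 3 + 3 + 0 + 2 = 12.
This bounds M(r) := max_{|z|=r} |p(z)| from above; equality holds iff all terms c_k z^k can be made to align in phase at a single z on |z|=r.
Part (b). At z = 1 (real, on the circle |z| = r):
  p(1) = (-4)·1^0 + (-3)·1^1 + (3)·1^2 + (0)·1^3 + (-2)·1^4 = -6.
  |p(1)| = 6.
Check: |p(1)| = 6 ≤ 12 = M_tri(1). ✓ Equality does not hold at z = 1 (the coefficients have mixed signs, so the terms do not all align in phase there).

M_tri(1) = 12; |p(1)| = 6; equality at z=1: no.


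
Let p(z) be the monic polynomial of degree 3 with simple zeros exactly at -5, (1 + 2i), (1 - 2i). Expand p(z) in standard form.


The polynomial is p(z) = ∏_{α ∈ S} (z − α), where S = {-5, (1 + 2i), (1 - 2i)}.
Expanding the product yields: p(z) = z^3 + 3·z^2 -5·z + 25.
Note conjugate pairs combine to real quadratics: (z − (1+2i))(z − (1−2i)) = z² − 2z + 5.
The resulting polynomial has degree 3 and real coefficients as required.

p(z) = z^3 + 3·z^2 -5·z + 25.


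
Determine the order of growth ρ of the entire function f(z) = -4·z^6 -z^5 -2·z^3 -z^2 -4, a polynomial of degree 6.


|f(z)| ≤ Σ|c_k|·r^k = O(r^6) as r → ∞. Polynomial growth is O(e^{r^ε}) for every ε > 0 (since r^6/e^{r^ε} → 0), so ρ ≤ ε for all ε > 0, i.e. ρ = 0. Every nonconstant polynomial has order 0.
Therefore ρ = 0.

Order ρ = 0.


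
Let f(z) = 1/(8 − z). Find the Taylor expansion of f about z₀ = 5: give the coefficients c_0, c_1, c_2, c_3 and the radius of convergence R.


Let w = z − z₀, so z = z₀ + w.
Then 8 − z = 8 − (z₀ + w) = (8 − z₀) − w = 3 − w.
f(z) = 1/(3 − w) = (1/(3)) · 1/(1 − w/(3)) = Σ_{n≥0} w^n / (3)^(n+1).
So c_n = 1/(3)^(n+1):
  c_0 = 1/(3)^1 = 1/3.
  c_1 = 1/(3)^2 = 1/9.
  c_2 = 1/(3)^3 = 1/27.
  c_3 = 1/(3)^4 = 1/81.
The series is valid for |w/d| < 1, i.e. |z − z₀| < |d|.
Radius of convergence: R = |8 − z₀| = |3| = 3 (distance from z₀ to the singularity z = 8).

c_0 = 1/3, c_1 = 1/9, c_2 = 1/27, c_3 = 1/81; R = 3.


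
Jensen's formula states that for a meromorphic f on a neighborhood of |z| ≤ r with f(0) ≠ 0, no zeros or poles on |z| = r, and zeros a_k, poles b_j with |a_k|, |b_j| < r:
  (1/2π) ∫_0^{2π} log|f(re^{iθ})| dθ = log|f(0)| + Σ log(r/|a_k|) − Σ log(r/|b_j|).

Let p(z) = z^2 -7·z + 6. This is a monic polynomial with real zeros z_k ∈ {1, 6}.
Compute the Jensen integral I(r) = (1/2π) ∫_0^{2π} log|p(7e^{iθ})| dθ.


Zeros: 1, 6; r = 7.
Inside |z| < r: 1, 6. Outside (|z| ≥ r): ∅.
p(0) = 6, so log|p(0)| = log(6) = 1.7918.
Apply Jensen: I(r) = log|p(0)| + Σ_k log(r/|z_k|), summed over zeros inside |z| < r.
  log(r/|z_k|) for z_k = 1: log(7/1) = 1.9459
  log(r/|z_k|) for z_k = 6: log(7/6) = 0.1542
Sum over inside zeros: 2.1001.
I(r) = log|p(0)| + (inside sum) = 1.7918 + 2.1001 = 3.8918.
Closed form (all zeros inside, monic): I(r) = n·log(r) = 2·log(7) = 3.8918. ✓

I(r) ≈ 3.8918.


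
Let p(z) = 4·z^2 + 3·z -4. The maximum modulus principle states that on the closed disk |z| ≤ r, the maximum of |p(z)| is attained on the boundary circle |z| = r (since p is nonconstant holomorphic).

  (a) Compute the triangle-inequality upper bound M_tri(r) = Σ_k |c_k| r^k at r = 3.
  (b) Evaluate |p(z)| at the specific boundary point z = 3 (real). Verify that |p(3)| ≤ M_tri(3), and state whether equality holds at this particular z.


Coefficients: c_0 = -4, c_1 = 3, c_2 = 4. Radius r = 3.
Part (a). Triangle bound: M_tri(r) = Σ_k |c_k| r^k
  = |-4|·3^0 + |3|·3^1 + |4|·3^2
  = 4 + 9 + 36 = 49.
This bounds M(r) := max_{|z|=r} |p(z)| from above; equality holds iff all terms c_k z^k can be made to align in phase at a single z on |z|=r.
Part (b). At z = 3 (real, on the circle |z| = r):
  p(3) = (-4)·3^0 + (3)·3^1 + (4)·3^2 = 41.
  |p(3)| = 41.
Check: |p(3)| = 41 ≤ 49 = M_tri(3). ✓ Equality does not hold at z = 3 (the coefficients have mixed signs, so the terms do not all align in phase there).

M_tri(3) = 49; |p(3)| = 41; equality at z=3: no.


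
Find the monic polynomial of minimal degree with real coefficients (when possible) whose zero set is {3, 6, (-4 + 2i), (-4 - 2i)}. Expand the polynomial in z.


The polynomial is p(z) = ∏_{α ∈ S} (z − α), where S = {3, 6, (-4 + 2i), (-4 - 2i)}.
Expanding the product yields: p(z) = z^4 -z^3 -34·z^2 -36·z + 360.
Note conjugate pairs combine to real quadratics: (z − (-4+2i))(z − (-4−2i)) = z² + 8z + 20.
The resulting polynomial has degree 4 and real coefficients as required.

p(z) = z^4 -z^3 -34·z^2 -36·z + 360.


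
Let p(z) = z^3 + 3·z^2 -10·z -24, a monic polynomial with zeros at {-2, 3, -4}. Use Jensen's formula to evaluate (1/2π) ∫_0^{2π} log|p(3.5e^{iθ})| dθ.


Zeros: -4, -2, 3; r = 3.5.
Inside |z| < r: -2, 3. Outside (|z| ≥ r): -4.
p(0) = -24, so log|p(0)| = log(24) = 3.1781.
Apply Jensen: I(r) = log|p(0)| + Σ_k log(r/|z_k|), summed over zeros inside |z| < r.
  log(r/|z_k|) for z_k = -2: log(3.5/2) = 0.5596
  log(r/|z_k|) for z_k = 3: log(3.5/3) = 0.1542
  Outside zeros (-4) contribute nothing to the Jensen sum.
Sum over inside zeros: 0.7138.
I(r) = log|p(0)| + (inside sum) = 3.1781 + 0.7138 = 3.8918.
Note: since some zeros are outside |z| ≤ r, the simplified n·log(r) form does NOT apply — only the inside zeros contribute.

I(r) ≈ 3.8918.


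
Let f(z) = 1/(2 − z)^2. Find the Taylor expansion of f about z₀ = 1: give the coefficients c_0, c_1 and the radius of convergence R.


Let w = z − z₀, so z = z₀ + w.
Then 2 − z = 2 − (z₀ + w) = (2 − z₀) − w = 1 − w.
f(z) = 1/(1 − w)^2 = (1/(1)^2) · (1 − w/(1))^{−2}.
By the binomial series (1−u)^{−2} = Σ_{n≥0} C(n+1, 1) u^n for |u|<1, with u = w/(1):
  c_n = C(n+1, 1) / (1)^(n+2).
  c_0 = 1/(1)^2 = 1.
  c_1 = 2/(1)^3 = 2.
The series is valid for |w/d| < 1, i.e. |z − z₀| < |d|.
Radius of convergence: R = |2 − z₀| = |1| = 1 (distance from z₀ to the singularity z = 2).

c_0 = 1, c_1 = 2; R = 1.


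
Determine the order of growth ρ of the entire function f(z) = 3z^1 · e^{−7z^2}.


M(r) = max_{|z|=r} |3|·|z|^1·|e^{−7z^2}| = 3·r^1 · e^{7r^2} (the factors attain their maxima compatibly on |z|=r). Then log M(r) = log 3 + 1·log r + 7r^2, dominated by the last term, so log log M(r) ~ 2·log r. The polynomial factor 3z^1 contributes only a log r term and does not affect the order. ρ = 2.
Therefore ρ = 2.

Order ρ = 2.


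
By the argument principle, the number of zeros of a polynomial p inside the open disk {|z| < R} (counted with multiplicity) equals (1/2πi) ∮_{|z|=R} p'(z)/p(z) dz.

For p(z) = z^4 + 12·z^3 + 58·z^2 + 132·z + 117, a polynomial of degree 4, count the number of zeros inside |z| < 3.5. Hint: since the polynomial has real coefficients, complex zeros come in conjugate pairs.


The zeros of p are: -3, (-3 + 2i), (-3 - 2i), -3.
Their magnitudes are: 3, 3.606, 3.606, 3.
Zeros with |z| < R = 3.5: -3, -3.
Count = 2.
By the argument principle, (1/2πi) ∮_{|z|=R} p'(z)/p(z) dz equals exactly this count.

Number of zeros inside |z| < 3.5: 2.


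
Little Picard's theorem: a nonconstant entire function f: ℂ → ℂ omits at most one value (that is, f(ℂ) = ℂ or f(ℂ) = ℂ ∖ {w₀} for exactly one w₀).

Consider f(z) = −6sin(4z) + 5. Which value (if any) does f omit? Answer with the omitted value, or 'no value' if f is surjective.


Little Picard bounds the complement of f(ℂ) to at most one point.
sin is entire and surjective onto ℂ: for every w ∈ ℂ, sin(ζ) = w has a solution ζ ∈ ℂ (e.g., via the complex inverse arcsin). With ζ = 4z this gives z = ζ/(4). Then -6·sin(4z) takes every value in -6·ℂ = ℂ, and adding 5 is a bijection of ℂ. So f is surjective and omits no value. (Note: only on the real line is sin bounded by [−1, 1].)

Omitted value: no value.


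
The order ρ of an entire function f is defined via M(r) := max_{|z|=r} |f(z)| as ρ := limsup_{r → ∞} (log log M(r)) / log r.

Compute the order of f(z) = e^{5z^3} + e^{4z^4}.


Each summand is entire of order 3 and 4 respectively (as in the single-exponential case). The order of a sum is at most the max of the orders, so ρ ≤ 4. For the lower bound: on |z|=r choose arg z so that 4z^4 is real positive; then |e^{4z^4}| = e^{4r^4} while |e^{5z^3}| ≤ e^{5r^3} = o(e^{4r^4}). So |f| ≥ e^{4r^4}(1 − o(1)) and ρ ≥ 4. Hence ρ = max(3, 4) = 4.
Therefore ρ = 4.

Order ρ = 4.


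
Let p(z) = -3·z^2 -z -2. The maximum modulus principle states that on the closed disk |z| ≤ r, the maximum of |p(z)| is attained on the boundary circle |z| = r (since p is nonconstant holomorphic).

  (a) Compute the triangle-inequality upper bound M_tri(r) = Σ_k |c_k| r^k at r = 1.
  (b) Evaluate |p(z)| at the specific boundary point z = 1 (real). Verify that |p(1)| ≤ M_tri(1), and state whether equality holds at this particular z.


Coefficients: c_0 = -2, c_1 = -1, c_2 = -3. Radius r = 1.
Part (a). Triangle bound: M_tri(r) = Σ_k |c_k| r^k
  = |-2|·1^0 + |-1|·1^1 + |-3|·1^2
  = 2 + 1 + 3 = 6.
This bounds M(r) := max_{|z|=r} |p(z)| from above; equality holds iff all terms c_k z^k can be made to align in phase at a single z on |z|=r.
Part (b). At z = 1 (real, on the circle |z| = r):
  p(1) = (-2)·1^0 + (-1)·1^1 + (-3)·1^2 = -6.
  |p(1)| = 6.
Since all nonzero coefficients share the same sign, |p(1)| = 6 = M_tri(1); the triangle bound is attained at z = 1, so in fact M(r) = 6.

M_tri(1) = 6; |p(1)| = 6; equality at z=1: yes.


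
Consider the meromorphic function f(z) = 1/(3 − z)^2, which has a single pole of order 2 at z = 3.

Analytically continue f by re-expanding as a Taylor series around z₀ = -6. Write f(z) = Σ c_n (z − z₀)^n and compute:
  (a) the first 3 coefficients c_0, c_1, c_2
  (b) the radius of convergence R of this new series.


Let w = z − z₀, so z = z₀ + w.
Then 3 − z = 3 − (z₀ + w) = (3 − z₀) − w = 9 − w.
f(z) = 1/(9 − w)^2 = (1/(9)^2) · (1 − w/(9))^{−2}.
By the binomial series (1−u)^{−2} = Σ_{n≥0} C(n+1, 1) u^n for |u|<1, with u = w/(9):
  c_n = C(n+1, 1) / (9)^(n+2).
  c_0 = 1/(9)^2 = 1/81.
  c_1 = 2/(9)^3 = 2/729.
  c_2 = 3/(9)^4 = 1/2187.
The series is valid for |w/d| < 1, i.e. |z − z₀| < |d|.
Radius of convergence: R = |3 − z₀| = |9| = 9 (distance from z₀ to the singularity z = 3).

c_0 = 1/81, c_1 = 2/729, c_2 = 1/2187; R = 9.


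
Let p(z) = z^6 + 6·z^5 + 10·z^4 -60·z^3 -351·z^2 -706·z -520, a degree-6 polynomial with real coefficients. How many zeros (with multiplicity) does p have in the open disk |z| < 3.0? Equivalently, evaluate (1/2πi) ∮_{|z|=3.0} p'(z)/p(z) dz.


The zeros of p are: 4, -2, (-2 + 1i), (-2 - 1i), (-2 + 3i), (-2 - 3i).
Their magnitudes are: 4, 2, 2.236, 2.236, 3.606, 3.606.
Zeros with |z| < R = 3.0: -2, (-2 + 1i), (-2 - 1i).
Count = 3.
By the argument principle, (1/2πi) ∮_{|z|=R} p'(z)/p(z) dz equals exactly this count.

Number of zeros inside |z| < 3.0: 3.


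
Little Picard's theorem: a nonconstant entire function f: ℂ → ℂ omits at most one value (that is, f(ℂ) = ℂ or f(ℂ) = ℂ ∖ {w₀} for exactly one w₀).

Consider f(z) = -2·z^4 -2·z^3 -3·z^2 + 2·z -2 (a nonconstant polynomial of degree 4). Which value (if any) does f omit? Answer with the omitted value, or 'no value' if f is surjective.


Little Picard bounds the complement of f(ℂ) to at most one point.
For every w ∈ ℂ, the equation p(z) − w = 0 is a nonconstant polynomial in z and hence has at least one root by the fundamental theorem of algebra. So p is surjective onto ℂ, omitting no value.

Omitted value: no value.


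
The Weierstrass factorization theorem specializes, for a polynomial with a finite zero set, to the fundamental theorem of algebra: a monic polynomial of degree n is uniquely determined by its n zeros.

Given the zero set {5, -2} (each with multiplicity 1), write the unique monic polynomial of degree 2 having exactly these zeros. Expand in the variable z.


The polynomial is p(z) = ∏_{α ∈ S} (z − α), where S = {5, -2}.
Expanding the product yields: p(z) = z^2 -3·z -10.
The resulting polynomial has degree 2 and real coefficients as required.

p(z) = z^2 -3·z -10.


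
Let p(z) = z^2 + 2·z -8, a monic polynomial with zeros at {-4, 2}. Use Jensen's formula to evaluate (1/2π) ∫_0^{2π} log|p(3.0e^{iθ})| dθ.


Zeros: -4, 2; r = 3.0.
Inside |z| < r: 2. Outside (|z| ≥ r): -4.
p(0) = -8, so log|p(0)| = log(8) = 2.0794.
Apply Jensen: I(r) = log|p(0)| + Σ_k log(r/|z_k|), summed over zeros inside |z| < r.
  log(r/|z_k|) for z_k = 2: log(3.0/2) = 0.4055
  Outside zeros (-4) contribute nothing to the Jensen sum.
Sum over inside zeros: 0.4055.
I(r) = log|p(0)| + (inside sum) = 2.0794 + 0.4055 = 2.4849.
Note: since some zeros are outside |z| ≤ r, the simplified n·log(r) form does NOT apply — only the inside zeros contribute.

I(r) ≈ 2.4849.


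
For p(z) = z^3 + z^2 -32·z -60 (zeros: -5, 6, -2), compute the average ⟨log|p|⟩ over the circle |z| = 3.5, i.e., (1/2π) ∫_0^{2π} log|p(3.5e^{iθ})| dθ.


Zeros: -5, -2, 6; r = 3.5.
Inside |z| < r: -2. Outside (|z| ≥ r): -5, 6.
p(0) = -60, so log|p(0)| = log(60) = 4.0943.
Apply Jensen: I(r) = log|p(0)| + Σ_k log(r/|z_k|), summed over zeros inside |z| < r.
  log(r/|z_k|) for z_k = -2: log(3.5/2) = 0.5596
  Outside zeros (-5, 6) contribute nothing to the Jensen sum.
Sum over inside zeros: 0.5596.
I(r) = log|p(0)| + (inside sum) = 4.0943 + 0.5596 = 4.6540.
Note: since some zeros are outside |z| ≤ r, the simplified n·log(r) form does NOT apply — only the inside zeros contribute.

I(r) ≈ 4.6540.


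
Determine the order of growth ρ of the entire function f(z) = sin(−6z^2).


Write sin(w) = (e^{iw} ± e^{−iw})/(2 or 2i), so |sin(w)| ≤ e^{|w|}. With w = −6z^2, |w| ≤ 6r^2 + 0 on |z|=r, giving M(r) ≤ e^{6r^2 + 0} and ρ ≤ 2. For the lower bound, choose z on |z|=r with -6z^2 purely imaginary of modulus 6r^2; then |sin(−6z^2)| grows like e^{6r^2}/2, so ρ ≥ 2. Hence ρ = 2.
Therefore ρ = 2.

Order ρ = 2.


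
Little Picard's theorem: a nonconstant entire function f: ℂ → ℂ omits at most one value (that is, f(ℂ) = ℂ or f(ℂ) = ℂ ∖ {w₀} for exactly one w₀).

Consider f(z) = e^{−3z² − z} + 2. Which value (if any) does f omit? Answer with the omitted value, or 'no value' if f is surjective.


Little Picard bounds the complement of f(ℂ) to at most one point.
The exponent g(z) = −3z² − z is a nonconstant polynomial, hence surjective onto ℂ. So e^{g(z)} takes every value in {e^w : w ∈ ℂ} = ℂ ∖ {0}. Adding 2 shifts the range to ℂ ∖ {2}. f omits exactly 2.

Omitted value: 2.


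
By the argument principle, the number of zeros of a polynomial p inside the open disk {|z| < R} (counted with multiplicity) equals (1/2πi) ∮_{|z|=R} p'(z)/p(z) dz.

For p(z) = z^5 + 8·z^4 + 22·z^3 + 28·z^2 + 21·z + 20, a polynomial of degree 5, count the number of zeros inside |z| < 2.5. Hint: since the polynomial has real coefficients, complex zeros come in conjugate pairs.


The zeros of p are: -4, (0 + 1i), (0 - 1i), (-2 + 1i), (-2 - 1i).
Their magnitudes are: 4, 1, 1, 2.236, 2.236.
Zeros with |z| < R = 2.5: (0 + 1i), (0 - 1i), (-2 + 1i), (-2 - 1i).
Count = 4.
By the argument principle, (1/2πi) ∮_{|z|=R} p'(z)/p(z) dz equals exactly this count.

Number of zeros inside |z| < 2.5: 4.


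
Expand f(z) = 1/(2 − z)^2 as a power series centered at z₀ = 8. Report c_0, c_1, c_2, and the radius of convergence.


Let w = z − z₀, so z = z₀ + w.
Then 2 − z = 2 − (z₀ + w) = (2 − z₀) − w = -6 − w.
f(z) = 1/(-6 − w)^2 = (1/(-6)^2) · (1 − w/(-6))^{−2}.
By the binomial series (1−u)^{−2} = Σ_{n≥0} C(n+1, 1) u^n for |u|<1, with u = w/(-6):
  c_n = C(n+1, 1) / (-6)^(n+2).
  c_0 = 1/(-6)^2 = 1/36.
  c_1 = 2/(-6)^3 = -1/108.
  c_2 = 3/(-6)^4 = 1/432.
The series is valid for |w/d| < 1, i.e. |z − z₀| < |d|.
Radius of convergence: R = |2 − z₀| = |-6| = 6 (distance from z₀ to the singularity z = 2).

c_0 = 1/36, c_1 = -1/108, c_2 = 1/432; R = 6.
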